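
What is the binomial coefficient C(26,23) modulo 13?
0

Using Lucas' theorem:
Write n=26 and k=23 in base 13:
n in base 13: [2, 0]
k in base 13: [1, 10]
C(26,23) mod 13 = ∏ C(n_i, k_i) mod 13
Digit binomials (mod 13): C(2,1) = 2; C(0,10) = 0 (k_i > n_i)
Product: 2 × 0 = 0 ≡ 0 (mod 13)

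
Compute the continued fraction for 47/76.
[0; 1, 1, 1, 1, 1, 1, 1, 3]

Euclidean algorithm steps:
47 = 0 × 76 + 47
76 = 1 × 47 + 29
47 = 1 × 29 + 18
29 = 1 × 18 + 11
18 = 1 × 11 + 7
11 = 1 × 7 + 4
7 = 1 × 4 + 3
4 = 1 × 3 + 1
3 = 3 × 1 + 0
Continued fraction: [0; 1, 1, 1, 1, 1, 1, 1, 3]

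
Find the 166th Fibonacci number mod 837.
26

Matrix identity: Q^n = [[F_(n+1), F_n], [F_n, F_(n-1)]] with Q = [[1,1],[1,0]].
n = 166 = 10100110₂. Square-and-multiply, entries mod 837:
Q^1 = [[1,1],[1,0]]
Q^2 = (Q^1)² = [[2,1],[1,1]]
Q^5 = (Q^2)²·Q = [[8,5],[5,3]]
Q^10 = (Q^5)² = [[89,55],[55,34]]
Q^20 = (Q^10)² = [[65,69],[69,833]]
Q^41 = (Q^20)²·Q = [[640,616],[616,24]]
Q^83 = (Q^41)²·Q = [[333,602],[602,568]]
Q^166 = (Q^83)² = [[388,26],[26,362]]
F_166 mod 837 = Q^166[0][1] = 26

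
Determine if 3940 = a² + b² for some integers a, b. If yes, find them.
24² + 58² (a=24, b=58)

Factorization: 3940 = 2^2 × 5 × 197
By Fermat: n is sum of two squares iff every prime p ≡ 3 (mod 4) appears to even power.
All primes ≡ 3 (mod 4) appear to even power.
Search a = 0, 1, 2, … for 3940 - a² a perfect square: first hit at a = 24: 3940 - 576 = 3364 = 58².
3940 = 24² + 58² = 576 + 3364 ✓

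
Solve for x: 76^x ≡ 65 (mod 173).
167

Baby-step giant-step with step n = ⌈√173⌉ = 14.
Baby steps 76^j mod 173 (j:value) for j=0..13: 0:1, 1:76, 2:67, 3:75, 4:164, 5:8, 6:89, 7:17, 8:81, 9:101, 10:64, 11:20, 12:136, 13:129.
Giant-step multiplier: 76^(-14) ≡ 76^(172-14) = 76^158 ≡ 88 (mod 173).
Giant steps γ_i = 65·88^i mod 173: γ_0=65, γ_1=11, γ_2=103, γ_3=68, γ_4=102, γ_5=153, γ_6=143, γ_7=128, γ_8=19, γ_9=115, γ_10=86, γ_11=129 (in table at j=13).
x = i·n + j = 11·14 + 13 = 167.
Check: 76^167 ≡ 65 (mod 173).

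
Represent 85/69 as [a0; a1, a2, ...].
[1; 4, 3, 5]

Euclidean algorithm steps:
85 = 1 × 69 + 16
69 = 4 × 16 + 5
16 = 3 × 5 + 1
5 = 5 × 1 + 0
Continued fraction: [1; 4, 3, 5]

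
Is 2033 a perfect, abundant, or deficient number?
deficient

Proper divisors of 2033: sum = 1 + 19 + 107 = 127
Since 127 < 2033, 2033 is deficient.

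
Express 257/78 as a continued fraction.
[3; 3, 2, 1, 1, 4]

Euclidean algorithm steps:
257 = 3 × 78 + 23
78 = 3 × 23 + 9
23 = 2 × 9 + 5
9 = 1 × 5 + 4
5 = 1 × 4 + 1
4 = 4 × 1 + 0
Continued fraction: [3; 3, 2, 1, 1, 4]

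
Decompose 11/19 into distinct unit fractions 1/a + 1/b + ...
1/2 + 1/13 + 1/494

Greedy algorithm:
11/19: ceiling(19/11) = 2, use 1/2
3/38: ceiling(38/3) = 13, use 1/13
1/494: ceiling(494/1) = 494, use 1/494
Result: 11/19 = 1/2 + 1/13 + 1/494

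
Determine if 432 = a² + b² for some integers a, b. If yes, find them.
Not possible

Factorization: 432 = 2^4 × 3^3
By Fermat: n is sum of two squares iff every prime p ≡ 3 (mod 4) appears to even power.
Prime(s) ≡ 3 (mod 4) with odd exponent: [(3, 3)]
Therefore 432 cannot be expressed as a² + b².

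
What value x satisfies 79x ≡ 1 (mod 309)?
133

gcd(79, 309) = 1, so the inverse exists.
Extended Euclidean algorithm on (309, 79):
309 = 3 × 79 + 72  ⟹  72 = (1)·309 + (-3)·79
79 = 1 × 72 + 7  ⟹  7 = (-1)·309 + (4)·79
72 = 10 × 7 + 2  ⟹  2 = (11)·309 + (-43)·79
7 = 3 × 2 + 1  ⟹  1 = (-34)·309 + (133)·79
So (133)·79 ≡ 1 (mod 309), i.e. 79^(-1) ≡ 133 (mod 309).
Check: 79 × 133 = 10507 ≡ 1 (mod 309)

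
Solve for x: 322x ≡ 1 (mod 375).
283

gcd(322, 375) = 1, so the inverse exists.
Extended Euclidean algorithm on (375, 322):
375 = 1 × 322 + 53  ⟹  53 = (1)·375 + (-1)·322
322 = 6 × 53 + 4  ⟹  4 = (-6)·375 + (7)·322
53 = 13 × 4 + 1  ⟹  1 = (79)·375 + (-92)·322
So (-92)·322 ≡ 1 (mod 375), i.e. 322^(-1) ≡ -92 ≡ 283 (mod 375).
Check: 322 × 283 = 91126 ≡ 1 (mod 375)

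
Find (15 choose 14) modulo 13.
2

Using Lucas' theorem:
Write n=15 and k=14 in base 13:
n in base 13: [1, 2]
k in base 13: [1, 1]
C(15,14) mod 13 = ∏ C(n_i, k_i) mod 13
Digit binomials (mod 13): C(1,1) = 1; C(2,1) = 2
Product: 1 × 2 = 2 ≡ 2 (mod 13)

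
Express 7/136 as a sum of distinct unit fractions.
1/20 + 1/680

Greedy algorithm:
7/136: ceiling(136/7) = 20, use 1/20
1/680: ceiling(680/1) = 680, use 1/680
Result: 7/136 = 1/20 + 1/680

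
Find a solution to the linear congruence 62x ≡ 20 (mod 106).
x ≡ 14 (mod 53)

gcd(62, 106) = 2, which divides 20, so solutions exist.
Divide through by 2: 31x ≡ 10 (mod 53).
Find 31^(-1) mod 53 by the extended Euclidean algorithm:
53 = 1 × 31 + 22  ⟹  22 = (1)·53 + (-1)·31
31 = 1 × 22 + 9  ⟹  9 = (-1)·53 + (2)·31
22 = 2 × 9 + 4  ⟹  4 = (3)·53 + (-5)·31
9 = 2 × 4 + 1  ⟹  1 = (-7)·53 + (12)·31
So (12)·31 ≡ 1 (mod 53), i.e. 31^(-1) ≡ 12 (mod 53).
x ≡ 12 × 10 = 120 ≡ 14 (mod 53).
Check: 62 × 14 = 868 ≡ 20 (mod 106).
x ≡ 14 (mod 53), giving 2 solutions mod 106.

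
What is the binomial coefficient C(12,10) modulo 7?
3

Using Lucas' theorem:
Write n=12 and k=10 in base 7:
n in base 7: [1, 5]
k in base 7: [1, 3]
C(12,10) mod 7 = ∏ C(n_i, k_i) mod 7
Digit binomials (mod 7): C(1,1) = 1; C(5,3) = 10 ≡ 3
Product: 1 × 3 = 3 ≡ 3 (mod 7)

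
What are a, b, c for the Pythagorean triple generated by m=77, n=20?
(5529, 3080, 6329)

Euclid's formula: a = m² - n², b = 2mn, c = m² + n²
m = 77, n = 20
a = 77² - 20² = 5929 - 400 = 5529
b = 2 × 77 × 20 = 3080
c = 77² + 20² = 5929 + 400 = 6329
Verification: 5529² + 3080² = 30569841 + 9486400 = 40056241 = 6329² ✓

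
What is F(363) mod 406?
320

Matrix identity: Q^n = [[F_(n+1), F_n], [F_n, F_(n-1)]] with Q = [[1,1],[1,0]].
n = 363 = 101101011₂. Square-and-multiply, entries mod 406:
Q^1 = [[1,1],[1,0]]
Q^2 = (Q^1)² = [[2,1],[1,1]]
Q^5 = (Q^2)²·Q = [[8,5],[5,3]]
Q^11 = (Q^5)²·Q = [[144,89],[89,55]]
Q^22 = (Q^11)² = [[237,253],[253,390]]
Q^45 = (Q^22)²·Q = [[293,2],[2,291]]
Q^90 = (Q^45)² = [[187,356],[356,237]]
Q^181 = (Q^90)²·Q = [[29,117],[117,318]]
Q^363 = (Q^181)²·Q = [[319,320],[320,405]]
F_363 mod 406 = Q^363[0][1] = 320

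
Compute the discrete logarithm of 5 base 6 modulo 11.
6

Baby-step giant-step with step n = ⌈√11⌉ = 4.
Baby steps 6^j mod 11 (j:value) for j=0..3: 0:1, 1:6, 2:3, 3:7.
Giant-step multiplier: 6^(-4) ≡ 6^(10-4) = 6^6 ≡ 5 (mod 11).
Giant steps γ_i = 5·5^i mod 11: γ_0=5, γ_1=3 (in table at j=2).
x = i·n + j = 1·4 + 2 = 6.
Check: 6^6 ≡ 5 (mod 11).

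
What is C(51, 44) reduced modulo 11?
1

Using Lucas' theorem:
Write n=51 and k=44 in base 11:
n in base 11: [4, 7]
k in base 11: [4, 0]
C(51,44) mod 11 = ∏ C(n_i, k_i) mod 11
Digit binomials (mod 11): C(4,4) = 1; C(7,0) = 1
Product: 1 × 1 = 1 ≡ 1 (mod 11)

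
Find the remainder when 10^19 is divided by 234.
10

Repeated squaring. Binary of 19 = 10011.
10^1 ≡ 10 (mod 234); 10^2 ≡ 100 (mod 234); 10^4 ≡ 172 (mod 234); 10^8 ≡ 100 (mod 234); 10^16 ≡ 172 (mod 234)
10^19 = 10^1 × 10^2 × 10^16 ≡ 10 (mod 234)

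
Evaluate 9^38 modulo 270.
81

Repeated squaring. Binary of 38 = 100110.
9^1 ≡ 9 (mod 270); 9^2 ≡ 81 (mod 270); 9^4 ≡ 81 (mod 270); 9^8 ≡ 81 (mod 270); 9^16 ≡ 81 (mod 270); 9^32 ≡ 81 (mod 270)
9^38 = 9^2 × 9^4 × 9^32 ≡ 81 (mod 270)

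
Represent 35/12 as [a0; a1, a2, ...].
[2; 1, 11]

Euclidean algorithm steps:
35 = 2 × 12 + 11
12 = 1 × 11 + 1
11 = 11 × 1 + 0
Continued fraction: [2; 1, 11]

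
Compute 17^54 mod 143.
53

Repeated squaring. Binary of 54 = 110110.
17^1 ≡ 17 (mod 143); 17^2 ≡ 3 (mod 143); 17^4 ≡ 9 (mod 143); 17^8 ≡ 81 (mod 143); 17^16 ≡ 126 (mod 143); 17^32 ≡ 3 (mod 143)
17^54 = 17^2 × 17^4 × 17^16 × 17^32 ≡ 53 (mod 143)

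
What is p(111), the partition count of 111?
679903203

p(n) counts ways to write n as a sum of positive integers (order ignored).
Euler's pentagonal recurrence: p(k) = p(k-1) + p(k-2) - p(k-5) - p(k-7) + p(k-12) + p(k-15) - ... (offsets j(3j∓1)/2, signs ++--, p(0)=1, p(<0)=0).
DP table for k = 0..110: p(0)=1, p(1)=1, p(2)=2, p(3)=3, p(4)=5, p(5)=7, p(6)=11, p(7)=15, p(8)=22, p(9)=30, p(10)=42, p(11)=56, p(12)=77, p(13)=101, p(14)=135, p(15)=176, p(16)=231, p(17)=297, p(18)=385, p(19)=490, p(20)=627, p(21)=792, p(22)=1002, p(23)=1255, p(24)=1575, p(25)=1958, p(26)=2436, p(27)=3010, p(28)=3718, p(29)=4565, p(30)=5604, p(31)=6842, p(32)=8349, p(33)=10143, p(34)=12310, p(35)=14883, p(36)=17977, p(37)=21637, p(38)=26015, p(39)=31185, p(40)=37338, p(41)=44583, p(42)=53174, p(43)=63261, p(44)=75175, p(45)=89134, p(46)=105558, p(47)=124754, p(48)=147273, p(49)=173525, p(50)=204226, p(51)=239943, p(52)=281589, p(53)=329931, p(54)=386155, p(55)=451276, p(56)=526823, p(57)=614154, p(58)=715220, p(59)=831820, p(60)=966467, p(61)=1121505, p(62)=1300156, p(63)=1505499, p(64)=1741630, p(65)=2012558, p(66)=2323520, p(67)=2679689, p(68)=3087735, p(69)=3554345, p(70)=4087968, p(71)=4697205, p(72)=5392783, p(73)=6185689, p(74)=7089500, p(75)=8118264, p(76)=9289091, p(77)=10619863, p(78)=12132164, p(79)=13848650, p(80)=15796476, p(81)=18004327, p(82)=20506255, p(83)=23338469, p(84)=26543660, p(85)=30167357, p(86)=34262962, p(87)=38887673, p(88)=44108109, p(89)=49995925, p(90)=56634173, p(91)=64112359, p(92)=72533807, p(93)=82010177, p(94)=92669720, p(95)=104651419, p(96)=118114304, p(97)=133230930, p(98)=150198136, p(99)=169229875, p(100)=190569292, p(101)=214481126, p(102)=241265379, p(103)=271248950, p(104)=304801365, p(105)=342325709, p(106)=384276336, p(107)=431149389, p(108)=483502844, p(109)=541946240, p(110)=607163746.
Final step: p(111) = p(110) + p(109) - p(106) - p(104) + p(99) + p(96) - p(89) - p(85) + p(76) + p(71) - p(60) - p(54) + p(41) + p(34) - p(19) - p(11)
= 607163746 + 541946240 - 384276336 - 304801365 + 169229875 + 118114304 - 49995925 - 30167357 + 9289091 + 4697205 - 966467 - 386155 + 44583 + 12310 - 490 - 56
= 679903203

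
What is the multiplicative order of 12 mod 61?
15

61 is prime, so ord(12) divides φ(61) = 60.
Divisors of 60: 1, 2, 3, 4, 5, 6, 10, 12, 15, 20, 30, 60.
Repeated squaring: 12^1 ≡ 12, 12^2 ≡ 22, 12^4 ≡ 57, 12^8 ≡ 16, 12^16 ≡ 12, 12^32 ≡ 22 (mod 61).
Test 12^d mod 61 for each divisor d in increasing order:
12^1 ≡ 12
12^2 ≡ 22
12^3 = 12^2·12^1 ≡ 20
12^4 ≡ 57
12^5 = 12^4·12^1 ≡ 13
12^6 = 12^4·12^2 ≡ 34
12^10 = 12^8·12^2 ≡ 47
12^12 = 12^8·12^4 ≡ 58
12^15 = 12^8·12^4·12^2·12^1 ≡ 1  ← first divisor giving 1
The order is 15.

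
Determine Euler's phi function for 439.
438

439 = 439
φ(n) = n × ∏(1 - 1/p) for each prime p dividing n
φ(439) = 439 × (1 - 1/439) = 438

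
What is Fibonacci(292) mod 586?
1

Matrix identity: Q^n = [[F_(n+1), F_n], [F_n, F_(n-1)]] with Q = [[1,1],[1,0]].
n = 292 = 100100100₂. Square-and-multiply, entries mod 586:
Q^1 = [[1,1],[1,0]]
Q^2 = (Q^1)² = [[2,1],[1,1]]
Q^4 = (Q^2)² = [[5,3],[3,2]]
Q^9 = (Q^4)²·Q = [[55,34],[34,21]]
Q^18 = (Q^9)² = [[79,240],[240,425]]
Q^36 = (Q^18)² = [[553,244],[244,309]]
Q^73 = (Q^36)²·Q = [[221,267],[267,540]]
Q^146 = (Q^73)² = [[0,431],[431,155]]
Q^292 = (Q^146)² = [[585,1],[1,584]]
F_292 mod 586 = Q^292[0][1] = 1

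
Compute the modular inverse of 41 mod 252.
209

gcd(41, 252) = 1, so the inverse exists.
Extended Euclidean algorithm on (252, 41):
252 = 6 × 41 + 6  ⟹  6 = (1)·252 + (-6)·41
41 = 6 × 6 + 5  ⟹  5 = (-6)·252 + (37)·41
6 = 1 × 5 + 1  ⟹  1 = (7)·252 + (-43)·41
So (-43)·41 ≡ 1 (mod 252), i.e. 41^(-1) ≡ -43 ≡ 209 (mod 252).
Check: 41 × 209 = 8569 ≡ 1 (mod 252)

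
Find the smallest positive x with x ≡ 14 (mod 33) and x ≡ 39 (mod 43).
641

Using Chinese Remainder Theorem:
M = 33 × 43 = 1419
M1 = 43, M2 = 33
y1 = 43^(-1) mod 33 = 10
y2 = 33^(-1) mod 43 = 30
x = (14×43×10 + 39×33×30) mod 1419 = 641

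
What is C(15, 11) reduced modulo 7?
0

Using Lucas' theorem:
Write n=15 and k=11 in base 7:
n in base 7: [2, 1]
k in base 7: [1, 4]
C(15,11) mod 7 = ∏ C(n_i, k_i) mod 7
Digit binomials (mod 7): C(2,1) = 2; C(1,4) = 0 (k_i > n_i)
Product: 2 × 0 = 0 ≡ 0 (mod 7)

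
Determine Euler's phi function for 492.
160

492 = 2^2 × 3 × 41
φ(n) = n × ∏(1 - 1/p) for each prime p dividing n
φ(492) = 492 × (1 - 1/2) × (1 - 1/3) × (1 - 1/41) = 160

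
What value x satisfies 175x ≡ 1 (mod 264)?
175

gcd(175, 264) = 1, so the inverse exists.
Extended Euclidean algorithm on (264, 175):
264 = 1 × 175 + 89  ⟹  89 = (1)·264 + (-1)·175
175 = 1 × 89 + 86  ⟹  86 = (-1)·264 + (2)·175
89 = 1 × 86 + 3  ⟹  3 = (2)·264 + (-3)·175
86 = 28 × 3 + 2  ⟹  2 = (-57)·264 + (86)·175
3 = 1 × 2 + 1  ⟹  1 = (59)·264 + (-89)·175
So (-89)·175 ≡ 1 (mod 264), i.e. 175^(-1) ≡ -89 ≡ 175 (mod 264).
Check: 175 × 175 = 30625 ≡ 1 (mod 264)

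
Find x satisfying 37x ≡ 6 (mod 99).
x ≡ 51 (mod 99)

gcd(37, 99) = 1, which divides 6, so solutions exist.
Find 37^(-1) mod 99 by the extended Euclidean algorithm:
99 = 2 × 37 + 25  ⟹  25 = (1)·99 + (-2)·37
37 = 1 × 25 + 12  ⟹  12 = (-1)·99 + (3)·37
25 = 2 × 12 + 1  ⟹  1 = (3)·99 + (-8)·37
So (-8)·37 ≡ 1 (mod 99), i.e. 37^(-1) ≡ -8 ≡ 91 (mod 99).
x ≡ 91 × 6 = 546 ≡ 51 (mod 99).
Check: 37 × 51 = 1887 ≡ 6 (mod 99).
Unique solution: x ≡ 51 (mod 99)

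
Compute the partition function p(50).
204226

p(n) counts ways to write n as a sum of positive integers (order ignored).
Euler's pentagonal recurrence: p(k) = p(k-1) + p(k-2) - p(k-5) - p(k-7) + p(k-12) + p(k-15) - ... (offsets j(3j∓1)/2, signs ++--, p(0)=1, p(<0)=0).
DP table for k = 0..49: p(0)=1, p(1)=1, p(2)=2, p(3)=3, p(4)=5, p(5)=7, p(6)=11, p(7)=15, p(8)=22, p(9)=30, p(10)=42, p(11)=56, p(12)=77, p(13)=101, p(14)=135, p(15)=176, p(16)=231, p(17)=297, p(18)=385, p(19)=490, p(20)=627, p(21)=792, p(22)=1002, p(23)=1255, p(24)=1575, p(25)=1958, p(26)=2436, p(27)=3010, p(28)=3718, p(29)=4565, p(30)=5604, p(31)=6842, p(32)=8349, p(33)=10143, p(34)=12310, p(35)=14883, p(36)=17977, p(37)=21637, p(38)=26015, p(39)=31185, p(40)=37338, p(41)=44583, p(42)=53174, p(43)=63261, p(44)=75175, p(45)=89134, p(46)=105558, p(47)=124754, p(48)=147273, p(49)=173525.
Final step: p(50) = p(49) + p(48) - p(45) - p(43) + p(38) + p(35) - p(28) - p(24) + p(15) + p(10)
= 173525 + 147273 - 89134 - 63261 + 26015 + 14883 - 3718 - 1575 + 176 + 42
= 204226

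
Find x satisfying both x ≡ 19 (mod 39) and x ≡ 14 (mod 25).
214

Using Chinese Remainder Theorem:
M = 39 × 25 = 975
M1 = 25, M2 = 39
y1 = 25^(-1) mod 39 = 25
y2 = 39^(-1) mod 25 = 9
x = (19×25×25 + 14×39×9) mod 975 = 214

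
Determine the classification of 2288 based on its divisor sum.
abundant

Proper divisors of 2288: sum = 1 + 2 + 4 + 8 + 11 + 13 + 16 + 22 + ... + 208 + 286 + 572 + 1144 (19 divisors) = 2920
Since 2920 > 2288, 2288 is abundant.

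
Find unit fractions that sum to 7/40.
1/6 + 1/120

Greedy algorithm:
7/40: ceiling(40/7) = 6, use 1/6
1/120: ceiling(120/1) = 120, use 1/120
Result: 7/40 = 1/6 + 1/120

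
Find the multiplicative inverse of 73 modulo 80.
57

gcd(73, 80) = 1, so the inverse exists.
Extended Euclidean algorithm on (80, 73):
80 = 1 × 73 + 7  ⟹  7 = (1)·80 + (-1)·73
73 = 10 × 7 + 3  ⟹  3 = (-10)·80 + (11)·73
7 = 2 × 3 + 1  ⟹  1 = (21)·80 + (-23)·73
So (-23)·73 ≡ 1 (mod 80), i.e. 73^(-1) ≡ -23 ≡ 57 (mod 80).
Check: 73 × 57 = 4161 ≡ 1 (mod 80)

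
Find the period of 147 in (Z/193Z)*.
48

193 is prime, so ord(147) divides φ(193) = 192.
Divisors of 192: 1, 2, 3, 4, 6, 8, 12, 16, 24, 32, 48, 64, 96, 192.
Repeated squaring: 147^1 ≡ 147, 147^2 ≡ 186, 147^4 ≡ 49, 147^8 ≡ 85, 147^16 ≡ 84, 147^32 ≡ 108, 147^64 ≡ 84, 147^128 ≡ 108 (mod 193).
Test 147^d mod 193 for each divisor d in increasing order:
147^1 ≡ 147
147^2 ≡ 186
147^3 = 147^2·147^1 ≡ 129
147^4 ≡ 49
147^6 = 147^4·147^2 ≡ 43
147^8 ≡ 85
147^12 = 147^8·147^4 ≡ 112
147^16 ≡ 84
147^24 = 147^16·147^8 ≡ 192
147^32 ≡ 108
147^48 = 147^32·147^16 ≡ 1  ← first divisor giving 1
The order is 48.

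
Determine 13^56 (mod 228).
169

Repeated squaring. Binary of 56 = 111000.
13^1 ≡ 13 (mod 228); 13^2 ≡ 169 (mod 228); 13^4 ≡ 61 (mod 228); 13^8 ≡ 73 (mod 228); 13^16 ≡ 85 (mod 228); 13^32 ≡ 157 (mod 228)
13^56 = 13^8 × 13^16 × 13^32 ≡ 169 (mod 228)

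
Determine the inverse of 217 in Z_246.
229

gcd(217, 246) = 1, so the inverse exists.
Extended Euclidean algorithm on (246, 217):
246 = 1 × 217 + 29  ⟹  29 = (1)·246 + (-1)·217
217 = 7 × 29 + 14  ⟹  14 = (-7)·246 + (8)·217
29 = 2 × 14 + 1  ⟹  1 = (15)·246 + (-17)·217
So (-17)·217 ≡ 1 (mod 246), i.e. 217^(-1) ≡ -17 ≡ 229 (mod 246).
Check: 217 × 229 = 49693 ≡ 1 (mod 246)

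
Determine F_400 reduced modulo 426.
51

Matrix identity: Q^n = [[F_(n+1), F_n], [F_n, F_(n-1)]] with Q = [[1,1],[1,0]].
n = 400 = 110010000₂. Square-and-multiply, entries mod 426:
Q^1 = [[1,1],[1,0]]
Q^3 = (Q^1)²·Q = [[3,2],[2,1]]
Q^6 = (Q^3)² = [[13,8],[8,5]]
Q^12 = (Q^6)² = [[233,144],[144,89]]
Q^25 = (Q^12)²·Q = [[409,49],[49,360]]
Q^50 = (Q^25)² = [[134,193],[193,367]]
Q^100 = (Q^50)² = [[251,417],[417,260]]
Q^200 = (Q^100)² = [[34,87],[87,373]]
Q^400 = (Q^200)² = [[205,51],[51,154]]
F_400 mod 426 = Q^400[0][1] = 51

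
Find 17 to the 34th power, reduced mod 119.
102

Repeated squaring. Binary of 34 = 100010.
17^1 ≡ 17 (mod 119); 17^2 ≡ 51 (mod 119); 17^4 ≡ 102 (mod 119); 17^8 ≡ 51 (mod 119); 17^16 ≡ 102 (mod 119); 17^32 ≡ 51 (mod 119)
17^34 = 17^2 × 17^32 ≡ 102 (mod 119)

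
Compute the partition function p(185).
1071823774337

p(n) counts ways to write n as a sum of positive integers (order ignored).
Euler's pentagonal recurrence: p(k) = p(k-1) + p(k-2) - p(k-5) - p(k-7) + p(k-12) + p(k-15) - ... (offsets j(3j∓1)/2, signs ++--, p(0)=1, p(<0)=0).
DP table for k = 0..184: p(0)=1, p(1)=1, p(2)=2, p(3)=3, p(4)=5, p(5)=7, p(6)=11, p(7)=15, p(8)=22, p(9)=30, p(10)=42, p(11)=56, p(12)=77, p(13)=101, p(14)=135, p(15)=176, p(16)=231, p(17)=297, p(18)=385, p(19)=490, p(20)=627, p(21)=792, p(22)=1002, p(23)=1255, p(24)=1575, p(25)=1958, p(26)=2436, p(27)=3010, p(28)=3718, p(29)=4565, p(30)=5604, p(31)=6842, p(32)=8349, p(33)=10143, p(34)=12310, p(35)=14883, p(36)=17977, p(37)=21637, p(38)=26015, p(39)=31185, p(40)=37338, p(41)=44583, p(42)=53174, p(43)=63261, p(44)=75175, p(45)=89134, p(46)=105558, p(47)=124754, p(48)=147273, p(49)=173525, p(50)=204226, p(51)=239943, p(52)=281589, p(53)=329931, p(54)=386155, p(55)=451276, p(56)=526823, p(57)=614154, p(58)=715220, p(59)=831820, p(60)=966467, p(61)=1121505, p(62)=1300156, p(63)=1505499, p(64)=1741630, p(65)=2012558, p(66)=2323520, p(67)=2679689, p(68)=3087735, p(69)=3554345, p(70)=4087968, p(71)=4697205, p(72)=5392783, p(73)=6185689, p(74)=7089500, p(75)=8118264, p(76)=9289091, p(77)=10619863, p(78)=12132164, p(79)=13848650, p(80)=15796476, p(81)=18004327, p(82)=20506255, p(83)=23338469, p(84)=26543660, p(85)=30167357, p(86)=34262962, p(87)=38887673, p(88)=44108109, p(89)=49995925, p(90)=56634173, p(91)=64112359, p(92)=72533807, p(93)=82010177, p(94)=92669720, p(95)=104651419, p(96)=118114304, p(97)=133230930, p(98)=150198136, p(99)=169229875, p(100)=190569292, p(101)=214481126, p(102)=241265379, p(103)=271248950, p(104)=304801365, p(105)=342325709, p(106)=384276336, p(107)=431149389, p(108)=483502844, p(109)=541946240, p(110)=607163746, p(111)=679903203, p(112)=761002156, p(113)=851376628, p(114)=952050665, p(115)=1064144451, p(116)=1188908248, p(117)=1327710076, p(118)=1482074143, p(119)=1653668665, p(120)=1844349560, p(121)=2056148051, p(122)=2291320912, p(123)=2552338241, p(124)=2841940500, p(125)=3163127352, p(126)=3519222692, p(127)=3913864295, p(128)=4351078600, p(129)=4835271870, p(130)=5371315400, p(131)=5964539504, p(132)=6620830889, p(133)=7346629512, p(134)=8149040695, p(135)=9035836076, p(136)=10015581680, p(137)=11097645016, p(138)=12292341831, p(139)=13610949895, p(140)=15065878135, p(141)=16670689208, p(142)=18440293320, p(143)=20390982757, p(144)=22540654445, p(145)=24908858009, p(146)=27517052599, p(147)=30388671978, p(148)=33549419497, p(149)=37027355200, p(150)=40853235313, p(151)=45060624582, p(152)=49686288421, p(153)=54770336324, p(154)=60356673280, p(155)=66493182097, p(156)=73232243759, p(157)=80630964769, p(158)=88751778802, p(159)=97662728555, p(160)=107438159466, p(161)=118159068427, p(162)=129913904637, p(163)=142798995930, p(164)=156919475295, p(165)=172389800255, p(166)=189334822579, p(167)=207890420102, p(168)=228204732751, p(169)=250438925115, p(170)=274768617130, p(171)=301384802048, p(172)=330495499613, p(173)=362326859895, p(174)=397125074750, p(175)=435157697830, p(176)=476715857290, p(177)=522115831195, p(178)=571701605655, p(179)=625846753120, p(180)=684957390936, p(181)=749474411781, p(182)=819876908323, p(183)=896684817527, p(184)=980462880430.
Final step: p(185) = p(184) + p(183) - p(180) - p(178) + p(173) + p(170) - p(163) - p(159) + p(150) + p(145) - p(134) - p(128) + p(115) + p(108) - p(93) - p(85) + p(68) + p(59) - p(40) - p(30) + p(9)
= 980462880430 + 896684817527 - 684957390936 - 571701605655 + 362326859895 + 274768617130 - 142798995930 - 97662728555 + 40853235313 + 24908858009 - 8149040695 - 4351078600 + 1064144451 + 483502844 - 82010177 - 30167357 + 3087735 + 831820 - 37338 - 5604 + 30
= 1071823774337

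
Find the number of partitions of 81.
18004327

p(n) counts ways to write n as a sum of positive integers (order ignored).
Euler's pentagonal recurrence: p(k) = p(k-1) + p(k-2) - p(k-5) - p(k-7) + p(k-12) + p(k-15) - ... (offsets j(3j∓1)/2, signs ++--, p(0)=1, p(<0)=0).
DP table for k = 0..80: p(0)=1, p(1)=1, p(2)=2, p(3)=3, p(4)=5, p(5)=7, p(6)=11, p(7)=15, p(8)=22, p(9)=30, p(10)=42, p(11)=56, p(12)=77, p(13)=101, p(14)=135, p(15)=176, p(16)=231, p(17)=297, p(18)=385, p(19)=490, p(20)=627, p(21)=792, p(22)=1002, p(23)=1255, p(24)=1575, p(25)=1958, p(26)=2436, p(27)=3010, p(28)=3718, p(29)=4565, p(30)=5604, p(31)=6842, p(32)=8349, p(33)=10143, p(34)=12310, p(35)=14883, p(36)=17977, p(37)=21637, p(38)=26015, p(39)=31185, p(40)=37338, p(41)=44583, p(42)=53174, p(43)=63261, p(44)=75175, p(45)=89134, p(46)=105558, p(47)=124754, p(48)=147273, p(49)=173525, p(50)=204226, p(51)=239943, p(52)=281589, p(53)=329931, p(54)=386155, p(55)=451276, p(56)=526823, p(57)=614154, p(58)=715220, p(59)=831820, p(60)=966467, p(61)=1121505, p(62)=1300156, p(63)=1505499, p(64)=1741630, p(65)=2012558, p(66)=2323520, p(67)=2679689, p(68)=3087735, p(69)=3554345, p(70)=4087968, p(71)=4697205, p(72)=5392783, p(73)=6185689, p(74)=7089500, p(75)=8118264, p(76)=9289091, p(77)=10619863, p(78)=12132164, p(79)=13848650, p(80)=15796476.
Final step: p(81) = p(80) + p(79) - p(76) - p(74) + p(69) + p(66) - p(59) - p(55) + p(46) + p(41) - p(30) - p(24) + p(11) + p(4)
= 15796476 + 13848650 - 9289091 - 7089500 + 3554345 + 2323520 - 831820 - 451276 + 105558 + 44583 - 5604 - 1575 + 56 + 5
= 18004327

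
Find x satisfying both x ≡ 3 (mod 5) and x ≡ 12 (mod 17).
63

Using Chinese Remainder Theorem:
M = 5 × 17 = 85
M1 = 17, M2 = 5
y1 = 17^(-1) mod 5 = 3
y2 = 5^(-1) mod 17 = 7
x = (3×17×3 + 12×5×7) mod 85 = 63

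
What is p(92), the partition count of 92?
72533807

p(n) counts ways to write n as a sum of positive integers (order ignored).
Euler's pentagonal recurrence: p(k) = p(k-1) + p(k-2) - p(k-5) - p(k-7) + p(k-12) + p(k-15) - ... (offsets j(3j∓1)/2, signs ++--, p(0)=1, p(<0)=0).
DP table for k = 0..91: p(0)=1, p(1)=1, p(2)=2, p(3)=3, p(4)=5, p(5)=7, p(6)=11, p(7)=15, p(8)=22, p(9)=30, p(10)=42, p(11)=56, p(12)=77, p(13)=101, p(14)=135, p(15)=176, p(16)=231, p(17)=297, p(18)=385, p(19)=490, p(20)=627, p(21)=792, p(22)=1002, p(23)=1255, p(24)=1575, p(25)=1958, p(26)=2436, p(27)=3010, p(28)=3718, p(29)=4565, p(30)=5604, p(31)=6842, p(32)=8349, p(33)=10143, p(34)=12310, p(35)=14883, p(36)=17977, p(37)=21637, p(38)=26015, p(39)=31185, p(40)=37338, p(41)=44583, p(42)=53174, p(43)=63261, p(44)=75175, p(45)=89134, p(46)=105558, p(47)=124754, p(48)=147273, p(49)=173525, p(50)=204226, p(51)=239943, p(52)=281589, p(53)=329931, p(54)=386155, p(55)=451276, p(56)=526823, p(57)=614154, p(58)=715220, p(59)=831820, p(60)=966467, p(61)=1121505, p(62)=1300156, p(63)=1505499, p(64)=1741630, p(65)=2012558, p(66)=2323520, p(67)=2679689, p(68)=3087735, p(69)=3554345, p(70)=4087968, p(71)=4697205, p(72)=5392783, p(73)=6185689, p(74)=7089500, p(75)=8118264, p(76)=9289091, p(77)=10619863, p(78)=12132164, p(79)=13848650, p(80)=15796476, p(81)=18004327, p(82)=20506255, p(83)=23338469, p(84)=26543660, p(85)=30167357, p(86)=34262962, p(87)=38887673, p(88)=44108109, p(89)=49995925, p(90)=56634173, p(91)=64112359.
Final step: p(92) = p(91) + p(90) - p(87) - p(85) + p(80) + p(77) - p(70) - p(66) + p(57) + p(52) - p(41) - p(35) + p(22) + p(15) - p(0)
= 64112359 + 56634173 - 38887673 - 30167357 + 15796476 + 10619863 - 4087968 - 2323520 + 614154 + 281589 - 44583 - 14883 + 1002 + 176 - 1
= 72533807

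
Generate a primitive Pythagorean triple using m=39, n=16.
(1265, 1248, 1777)

Euclid's formula: a = m² - n², b = 2mn, c = m² + n²
m = 39, n = 16
a = 39² - 16² = 1521 - 256 = 1265
b = 2 × 39 × 16 = 1248
c = 39² + 16² = 1521 + 256 = 1777
Verification: 1265² + 1248² = 1600225 + 1557504 = 3157729 = 1777² ✓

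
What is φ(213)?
140

213 = 3 × 71
φ(n) = n × ∏(1 - 1/p) for each prime p dividing n
φ(213) = 213 × (1 - 1/3) × (1 - 1/71) = 140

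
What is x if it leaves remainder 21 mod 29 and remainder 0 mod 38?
456

Using Chinese Remainder Theorem:
M = 29 × 38 = 1102
M1 = 38, M2 = 29
y1 = 38^(-1) mod 29 = 13
y2 = 29^(-1) mod 38 = 21
x = (21×38×13 + 0×29×21) mod 1102 = 456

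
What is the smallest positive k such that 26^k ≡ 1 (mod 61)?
60

61 is prime, so ord(26) divides φ(61) = 60.
Divisors of 60: 1, 2, 3, 4, 5, 6, 10, 12, 15, 20, 30, 60.
Repeated squaring: 26^1 ≡ 26, 26^2 ≡ 5, 26^4 ≡ 25, 26^8 ≡ 15, 26^16 ≡ 42, 26^32 ≡ 56 (mod 61).
Test 26^d mod 61 for each divisor d in increasing order:
26^1 ≡ 26
26^2 ≡ 5
26^3 = 26^2·26^1 ≡ 8
26^4 ≡ 25
26^5 = 26^4·26^1 ≡ 40
26^6 = 26^4·26^2 ≡ 3
26^10 = 26^8·26^2 ≡ 14
26^12 = 26^8·26^4 ≡ 9
26^15 = 26^8·26^4·26^2·26^1 ≡ 11
26^20 = 26^16·26^4 ≡ 13
26^30 = 26^16·26^8·26^4·26^2 ≡ 60
26^60 = 26^32·26^16·26^8·26^4 ≡ 1  ← first divisor giving 1
The order is 60.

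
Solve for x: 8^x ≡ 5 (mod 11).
8

Baby-step giant-step with step n = ⌈√11⌉ = 4.
Baby steps 8^j mod 11 (j:value) for j=0..3: 0:1, 1:8, 2:9, 3:6.
Giant-step multiplier: 8^(-4) ≡ 8^(10-4) = 8^6 ≡ 3 (mod 11).
Giant steps γ_i = 5·3^i mod 11: γ_0=5, γ_1=4, γ_2=1 (in table at j=0).
x = i·n + j = 2·4 + 0 = 8.
Check: 8^8 ≡ 5 (mod 11).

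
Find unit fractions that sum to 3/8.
1/3 + 1/24

Greedy algorithm:
3/8: ceiling(8/3) = 3, use 1/3
1/24: ceiling(24/1) = 24, use 1/24
Result: 3/8 = 1/3 + 1/24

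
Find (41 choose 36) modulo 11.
1

Using Lucas' theorem:
Write n=41 and k=36 in base 11:
n in base 11: [3, 8]
k in base 11: [3, 3]
C(41,36) mod 11 = ∏ C(n_i, k_i) mod 11
Digit binomials (mod 11): C(3,3) = 1; C(8,3) = 56 ≡ 1
Product: 1 × 1 = 1 ≡ 1 (mod 11)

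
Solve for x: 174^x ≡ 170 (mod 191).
64

Baby-step giant-step with step n = ⌈√191⌉ = 14.
Baby steps 174^j mod 191 (j:value) for j=0..13: 0:1, 1:174, 2:98, 3:53, 4:54, 5:37, 6:135, 7:188, 8:51, 9:88, 10:32, 11:29, 12:80, 13:168.
Giant-step multiplier: 174^(-14) ≡ 174^(190-14) = 174^176 ≡ 85 (mod 191).
Giant steps γ_i = 170·85^i mod 191: γ_0=170, γ_1=125, γ_2=120, γ_3=77, γ_4=51 (in table at j=8).
x = i·n + j = 4·14 + 8 = 64.
Check: 174^64 ≡ 170 (mod 191).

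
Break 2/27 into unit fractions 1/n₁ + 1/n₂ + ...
1/14 + 1/378

Greedy algorithm:
2/27: ceiling(27/2) = 14, use 1/14
1/378: ceiling(378/1) = 378, use 1/378
Result: 2/27 = 1/14 + 1/378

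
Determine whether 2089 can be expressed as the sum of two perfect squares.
8² + 45² (a=8, b=45)

Factorization: 2089 = 2089
By Fermat: n is sum of two squares iff every prime p ≡ 3 (mod 4) appears to even power.
All primes ≡ 3 (mod 4) appear to even power.
Search a = 0, 1, 2, … for 2089 - a² a perfect square: first hit at a = 8: 2089 - 64 = 2025 = 45².
2089 = 8² + 45² = 64 + 2025 ✓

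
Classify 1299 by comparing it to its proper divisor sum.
deficient

Proper divisors of 1299: sum = 1 + 3 + 433 = 437
Since 437 < 1299, 1299 is deficient.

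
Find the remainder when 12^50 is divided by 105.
39

Repeated squaring. Binary of 50 = 110010.
12^1 ≡ 12 (mod 105); 12^2 ≡ 39 (mod 105); 12^4 ≡ 51 (mod 105); 12^8 ≡ 81 (mod 105); 12^16 ≡ 51 (mod 105); 12^32 ≡ 81 (mod 105)
12^50 = 12^2 × 12^16 × 12^32 ≡ 39 (mod 105)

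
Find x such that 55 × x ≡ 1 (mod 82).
3

gcd(55, 82) = 1, so the inverse exists.
Extended Euclidean algorithm on (82, 55):
82 = 1 × 55 + 27  ⟹  27 = (1)·82 + (-1)·55
55 = 2 × 27 + 1  ⟹  1 = (-2)·82 + (3)·55
So (3)·55 ≡ 1 (mod 82), i.e. 55^(-1) ≡ 3 (mod 82).
Check: 55 × 3 = 165 ≡ 1 (mod 82)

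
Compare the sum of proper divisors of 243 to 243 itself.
deficient

Proper divisors of 243: sum = 1 + 3 + 9 + 27 + 81 = 121
Since 121 < 243, 243 is deficient.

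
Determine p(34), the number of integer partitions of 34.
12310

p(n) counts ways to write n as a sum of positive integers (order ignored).
Euler's pentagonal recurrence: p(k) = p(k-1) + p(k-2) - p(k-5) - p(k-7) + p(k-12) + p(k-15) - ... (offsets j(3j∓1)/2, signs ++--, p(0)=1, p(<0)=0).
DP table for k = 0..33: p(0)=1, p(1)=1, p(2)=2, p(3)=3, p(4)=5, p(5)=7, p(6)=11, p(7)=15, p(8)=22, p(9)=30, p(10)=42, p(11)=56, p(12)=77, p(13)=101, p(14)=135, p(15)=176, p(16)=231, p(17)=297, p(18)=385, p(19)=490, p(20)=627, p(21)=792, p(22)=1002, p(23)=1255, p(24)=1575, p(25)=1958, p(26)=2436, p(27)=3010, p(28)=3718, p(29)=4565, p(30)=5604, p(31)=6842, p(32)=8349, p(33)=10143.
Final step: p(34) = p(33) + p(32) - p(29) - p(27) + p(22) + p(19) - p(12) - p(8)
= 10143 + 8349 - 4565 - 3010 + 1002 + 490 - 77 - 22
= 12310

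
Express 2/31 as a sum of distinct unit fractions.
1/16 + 1/496

Greedy algorithm:
2/31: ceiling(31/2) = 16, use 1/16
1/496: ceiling(496/1) = 496, use 1/496
Result: 2/31 = 1/16 + 1/496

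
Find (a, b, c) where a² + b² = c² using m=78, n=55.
(3059, 8580, 9109)

Euclid's formula: a = m² - n², b = 2mn, c = m² + n²
m = 78, n = 55
a = 78² - 55² = 6084 - 3025 = 3059
b = 2 × 78 × 55 = 8580
c = 78² + 55² = 6084 + 3025 = 9109
Verification: 3059² + 8580² = 9357481 + 73616400 = 82973881 = 9109² ✓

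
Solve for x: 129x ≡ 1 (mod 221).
12

gcd(129, 221) = 1, so the inverse exists.
Extended Euclidean algorithm on (221, 129):
221 = 1 × 129 + 92  ⟹  92 = (1)·221 + (-1)·129
129 = 1 × 92 + 37  ⟹  37 = (-1)·221 + (2)·129
92 = 2 × 37 + 18  ⟹  18 = (3)·221 + (-5)·129
37 = 2 × 18 + 1  ⟹  1 = (-7)·221 + (12)·129
So (12)·129 ≡ 1 (mod 221), i.e. 129^(-1) ≡ 12 (mod 221).
Check: 129 × 12 = 1548 ≡ 1 (mod 221)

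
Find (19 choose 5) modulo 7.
1

Using Lucas' theorem:
Write n=19 and k=5 in base 7:
n in base 7: [2, 5]
k in base 7: [0, 5]
C(19,5) mod 7 = ∏ C(n_i, k_i) mod 7
Digit binomials (mod 7): C(2,0) = 1; C(5,5) = 1
Product: 1 × 1 = 1 ≡ 1 (mod 7)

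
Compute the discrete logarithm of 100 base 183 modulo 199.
74

Baby-step giant-step with step n = ⌈√199⌉ = 15.
Baby steps 183^j mod 199 (j:value) for j=0..14: 0:1, 1:183, 2:57, 3:83, 4:65, 5:154, 6:123, 7:22, 8:46, 9:60, 10:35, 11:37, 12:5, 13:119, 14:86.
Giant-step multiplier: 183^(-15) ≡ 183^(198-15) = 183^183 ≡ 82 (mod 199).
Giant steps γ_i = 100·82^i mod 199: γ_0=100, γ_1=41, γ_2=178, γ_3=69, γ_4=86 (in table at j=14).
x = i·n + j = 4·15 + 14 = 74.
Check: 183^74 ≡ 100 (mod 199).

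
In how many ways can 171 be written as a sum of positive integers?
301384802048

p(n) counts ways to write n as a sum of positive integers (order ignored).
Euler's pentagonal recurrence: p(k) = p(k-1) + p(k-2) - p(k-5) - p(k-7) + p(k-12) + p(k-15) - ... (offsets j(3j∓1)/2, signs ++--, p(0)=1, p(<0)=0).
DP table for k = 0..170: p(0)=1, p(1)=1, p(2)=2, p(3)=3, p(4)=5, p(5)=7, p(6)=11, p(7)=15, p(8)=22, p(9)=30, p(10)=42, p(11)=56, p(12)=77, p(13)=101, p(14)=135, p(15)=176, p(16)=231, p(17)=297, p(18)=385, p(19)=490, p(20)=627, p(21)=792, p(22)=1002, p(23)=1255, p(24)=1575, p(25)=1958, p(26)=2436, p(27)=3010, p(28)=3718, p(29)=4565, p(30)=5604, p(31)=6842, p(32)=8349, p(33)=10143, p(34)=12310, p(35)=14883, p(36)=17977, p(37)=21637, p(38)=26015, p(39)=31185, p(40)=37338, p(41)=44583, p(42)=53174, p(43)=63261, p(44)=75175, p(45)=89134, p(46)=105558, p(47)=124754, p(48)=147273, p(49)=173525, p(50)=204226, p(51)=239943, p(52)=281589, p(53)=329931, p(54)=386155, p(55)=451276, p(56)=526823, p(57)=614154, p(58)=715220, p(59)=831820, p(60)=966467, p(61)=1121505, p(62)=1300156, p(63)=1505499, p(64)=1741630, p(65)=2012558, p(66)=2323520, p(67)=2679689, p(68)=3087735, p(69)=3554345, p(70)=4087968, p(71)=4697205, p(72)=5392783, p(73)=6185689, p(74)=7089500, p(75)=8118264, p(76)=9289091, p(77)=10619863, p(78)=12132164, p(79)=13848650, p(80)=15796476, p(81)=18004327, p(82)=20506255, p(83)=23338469, p(84)=26543660, p(85)=30167357, p(86)=34262962, p(87)=38887673, p(88)=44108109, p(89)=49995925, p(90)=56634173, p(91)=64112359, p(92)=72533807, p(93)=82010177, p(94)=92669720, p(95)=104651419, p(96)=118114304, p(97)=133230930, p(98)=150198136, p(99)=169229875, p(100)=190569292, p(101)=214481126, p(102)=241265379, p(103)=271248950, p(104)=304801365, p(105)=342325709, p(106)=384276336, p(107)=431149389, p(108)=483502844, p(109)=541946240, p(110)=607163746, p(111)=679903203, p(112)=761002156, p(113)=851376628, p(114)=952050665, p(115)=1064144451, p(116)=1188908248, p(117)=1327710076, p(118)=1482074143, p(119)=1653668665, p(120)=1844349560, p(121)=2056148051, p(122)=2291320912, p(123)=2552338241, p(124)=2841940500, p(125)=3163127352, p(126)=3519222692, p(127)=3913864295, p(128)=4351078600, p(129)=4835271870, p(130)=5371315400, p(131)=5964539504, p(132)=6620830889, p(133)=7346629512, p(134)=8149040695, p(135)=9035836076, p(136)=10015581680, p(137)=11097645016, p(138)=12292341831, p(139)=13610949895, p(140)=15065878135, p(141)=16670689208, p(142)=18440293320, p(143)=20390982757, p(144)=22540654445, p(145)=24908858009, p(146)=27517052599, p(147)=30388671978, p(148)=33549419497, p(149)=37027355200, p(150)=40853235313, p(151)=45060624582, p(152)=49686288421, p(153)=54770336324, p(154)=60356673280, p(155)=66493182097, p(156)=73232243759, p(157)=80630964769, p(158)=88751778802, p(159)=97662728555, p(160)=107438159466, p(161)=118159068427, p(162)=129913904637, p(163)=142798995930, p(164)=156919475295, p(165)=172389800255, p(166)=189334822579, p(167)=207890420102, p(168)=228204732751, p(169)=250438925115, p(170)=274768617130.
Final step: p(171) = p(170) + p(169) - p(166) - p(164) + p(159) + p(156) - p(149) - p(145) + p(136) + p(131) - p(120) - p(114) + p(101) + p(94) - p(79) - p(71) + p(54) + p(45) - p(26) - p(16)
= 274768617130 + 250438925115 - 189334822579 - 156919475295 + 97662728555 + 73232243759 - 37027355200 - 24908858009 + 10015581680 + 5964539504 - 1844349560 - 952050665 + 214481126 + 92669720 - 13848650 - 4697205 + 386155 + 89134 - 2436 - 231
= 301384802048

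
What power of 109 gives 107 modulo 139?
34

Baby-step giant-step with step n = ⌈√139⌉ = 12.
Baby steps 109^j mod 139 (j:value) for j=0..11: 0:1, 1:109, 2:66, 3:105, 4:47, 5:119, 6:44, 7:70, 8:124, 9:33, 10:122, 11:93.
Giant-step multiplier: 109^(-12) ≡ 109^(138-12) = 109^126 ≡ 125 (mod 139).
Giant steps γ_i = 107·125^i mod 139: γ_0=107, γ_1=31, γ_2=122 (in table at j=10).
x = i·n + j = 2·12 + 10 = 34.
Check: 109^34 ≡ 107 (mod 139).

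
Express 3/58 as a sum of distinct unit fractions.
1/20 + 1/580

Greedy algorithm:
3/58: ceiling(58/3) = 20, use 1/20
1/580: ceiling(580/1) = 580, use 1/580
Result: 3/58 = 1/20 + 1/580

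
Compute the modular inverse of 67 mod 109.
96

gcd(67, 109) = 1, so the inverse exists.
Extended Euclidean algorithm on (109, 67):
109 = 1 × 67 + 42  ⟹  42 = (1)·109 + (-1)·67
67 = 1 × 42 + 25  ⟹  25 = (-1)·109 + (2)·67
42 = 1 × 25 + 17  ⟹  17 = (2)·109 + (-3)·67
25 = 1 × 17 + 8  ⟹  8 = (-3)·109 + (5)·67
17 = 2 × 8 + 1  ⟹  1 = (8)·109 + (-13)·67
So (-13)·67 ≡ 1 (mod 109), i.e. 67^(-1) ≡ -13 ≡ 96 (mod 109).
Check: 67 × 96 = 6432 ≡ 1 (mod 109)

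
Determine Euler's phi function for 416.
192

416 = 2^5 × 13
φ(n) = n × ∏(1 - 1/p) for each prime p dividing n
φ(416) = 416 × (1 - 1/2) × (1 - 1/13) = 192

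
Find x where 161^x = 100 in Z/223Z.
130

Baby-step giant-step with step n = ⌈√223⌉ = 15.
Baby steps 161^j mod 223 (j:value) for j=0..14: 0:1, 1:161, 2:53, 3:59, 4:133, 5:5, 6:136, 7:42, 8:72, 9:219, 10:25, 11:11, 12:210, 13:137, 14:203.
Giant-step multiplier: 161^(-15) ≡ 161^(222-15) = 161^207 ≡ 157 (mod 223).
Giant steps γ_i = 100·157^i mod 223: γ_0=100, γ_1=90, γ_2=81, γ_3=6, γ_4=50, γ_5=45, γ_6=152, γ_7=3, γ_8=25 (in table at j=10).
x = i·n + j = 8·15 + 10 = 130.
Check: 161^130 ≡ 100 (mod 223).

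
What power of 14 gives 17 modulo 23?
15

Baby-step giant-step with step n = ⌈√23⌉ = 5.
Baby steps 14^j mod 23 (j:value) for j=0..4: 0:1, 1:14, 2:12, 3:7, 4:6.
Giant-step multiplier: 14^(-5) ≡ 14^(22-5) = 14^17 ≡ 20 (mod 23).
Giant steps γ_i = 17·20^i mod 23: γ_0=17, γ_1=18, γ_2=15, γ_3=1 (in table at j=0).
x = i·n + j = 3·5 + 0 = 15.
Check: 14^15 ≡ 17 (mod 23).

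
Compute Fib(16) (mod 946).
41

Matrix identity: Q^n = [[F_(n+1), F_n], [F_n, F_(n-1)]] with Q = [[1,1],[1,0]].
n = 16 = 10000₂. Square-and-multiply, entries mod 946:
Q^1 = [[1,1],[1,0]]
Q^2 = (Q^1)² = [[2,1],[1,1]]
Q^4 = (Q^2)² = [[5,3],[3,2]]
Q^8 = (Q^4)² = [[34,21],[21,13]]
Q^16 = (Q^8)² = [[651,41],[41,610]]
F_16 mod 946 = Q^16[0][1] = 41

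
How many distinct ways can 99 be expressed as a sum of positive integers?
169229875

p(n) counts ways to write n as a sum of positive integers (order ignored).
Euler's pentagonal recurrence: p(k) = p(k-1) + p(k-2) - p(k-5) - p(k-7) + p(k-12) + p(k-15) - ... (offsets j(3j∓1)/2, signs ++--, p(0)=1, p(<0)=0).
DP table for k = 0..98: p(0)=1, p(1)=1, p(2)=2, p(3)=3, p(4)=5, p(5)=7, p(6)=11, p(7)=15, p(8)=22, p(9)=30, p(10)=42, p(11)=56, p(12)=77, p(13)=101, p(14)=135, p(15)=176, p(16)=231, p(17)=297, p(18)=385, p(19)=490, p(20)=627, p(21)=792, p(22)=1002, p(23)=1255, p(24)=1575, p(25)=1958, p(26)=2436, p(27)=3010, p(28)=3718, p(29)=4565, p(30)=5604, p(31)=6842, p(32)=8349, p(33)=10143, p(34)=12310, p(35)=14883, p(36)=17977, p(37)=21637, p(38)=26015, p(39)=31185, p(40)=37338, p(41)=44583, p(42)=53174, p(43)=63261, p(44)=75175, p(45)=89134, p(46)=105558, p(47)=124754, p(48)=147273, p(49)=173525, p(50)=204226, p(51)=239943, p(52)=281589, p(53)=329931, p(54)=386155, p(55)=451276, p(56)=526823, p(57)=614154, p(58)=715220, p(59)=831820, p(60)=966467, p(61)=1121505, p(62)=1300156, p(63)=1505499, p(64)=1741630, p(65)=2012558, p(66)=2323520, p(67)=2679689, p(68)=3087735, p(69)=3554345, p(70)=4087968, p(71)=4697205, p(72)=5392783, p(73)=6185689, p(74)=7089500, p(75)=8118264, p(76)=9289091, p(77)=10619863, p(78)=12132164, p(79)=13848650, p(80)=15796476, p(81)=18004327, p(82)=20506255, p(83)=23338469, p(84)=26543660, p(85)=30167357, p(86)=34262962, p(87)=38887673, p(88)=44108109, p(89)=49995925, p(90)=56634173, p(91)=64112359, p(92)=72533807, p(93)=82010177, p(94)=92669720, p(95)=104651419, p(96)=118114304, p(97)=133230930, p(98)=150198136.
Final step: p(99) = p(98) + p(97) - p(94) - p(92) + p(87) + p(84) - p(77) - p(73) + p(64) + p(59) - p(48) - p(42) + p(29) + p(22) - p(7)
= 150198136 + 133230930 - 92669720 - 72533807 + 38887673 + 26543660 - 10619863 - 6185689 + 1741630 + 831820 - 147273 - 53174 + 4565 + 1002 - 15
= 169229875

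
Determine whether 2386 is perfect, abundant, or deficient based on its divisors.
deficient

Proper divisors of 2386: sum = 1 + 2 + 1193 = 1196
Since 1196 < 2386, 2386 is deficient.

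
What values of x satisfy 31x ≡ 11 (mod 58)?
x ≡ 49 (mod 58)

gcd(31, 58) = 1, which divides 11, so solutions exist.
Find 31^(-1) mod 58 by the extended Euclidean algorithm:
58 = 1 × 31 + 27  ⟹  27 = (1)·58 + (-1)·31
31 = 1 × 27 + 4  ⟹  4 = (-1)·58 + (2)·31
27 = 6 × 4 + 3  ⟹  3 = (7)·58 + (-13)·31
4 = 1 × 3 + 1  ⟹  1 = (-8)·58 + (15)·31
So (15)·31 ≡ 1 (mod 58), i.e. 31^(-1) ≡ 15 (mod 58).
x ≡ 15 × 11 = 165 ≡ 49 (mod 58).
Check: 31 × 49 = 1519 ≡ 11 (mod 58).
Unique solution: x ≡ 49 (mod 58)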